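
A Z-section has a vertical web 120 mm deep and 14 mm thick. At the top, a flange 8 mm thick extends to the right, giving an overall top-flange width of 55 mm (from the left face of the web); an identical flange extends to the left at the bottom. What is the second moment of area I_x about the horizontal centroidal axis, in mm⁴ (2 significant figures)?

Decompose the section into non-overlapping parts with the origin at the bottom-left of its bounding rectangle.
Web: 14 × 120, A = 1 680 mm², y = 60 mm, Ī = 2 016 000 mm⁴.
Top flange (beyond web): 41 × 8, A = 328 mm², y = 116 mm, Ī = 1 749 mm⁴.
Bottom flange (beyond web): 41 × 8, A = 328 mm², y = 4 mm, Ī = 1 749 mm⁴.
Centroid: ȳ = ΣA·y / ΣA = 60 mm.
Transfer each piece to the horizontal centroidal axis using Ī + A·d² with d = y − 60:
  web: d = 0 mm → contributes +2 016 000 mm⁴
  top flange (beyond web): d = 56 mm → contributes +1 030 357 mm⁴
  bottom flange (beyond web): d = -56 mm → contributes +1 030 357 mm⁴
Total I = 4 076 715 mm⁴.

I_x ≈ 4.1 × 10⁶ mm⁴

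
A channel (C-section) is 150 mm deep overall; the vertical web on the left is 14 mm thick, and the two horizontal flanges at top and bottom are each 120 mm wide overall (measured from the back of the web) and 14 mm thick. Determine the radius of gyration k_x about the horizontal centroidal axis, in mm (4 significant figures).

Break the section into simple shapes (no overlaps), measuring from the bottom-left corner of the bounding box.
Web: 14 × 150, A = 2 100 mm², y = 75 mm, Ī = 3 937 500 mm⁴.
Top flange (beyond web): 106 × 14, A = 1 484 mm², y = 143 mm, Ī = 24238.7 mm⁴.
Bottom flange (beyond web): 106 × 14, A = 1 484 mm², y = 7 mm, Ī = 24238.7 mm⁴.
By symmetry the centroid is at mid-height, ȳ = 75 mm.
Transfer each piece to the horizontal centroidal axis using Ī + A·d² with d = y − 75:
  web: d = 0 mm → contributes +3 937 500 mm⁴
  top flange (beyond web): d = 68 mm → contributes +6 886 255 mm⁴
  bottom flange (beyond web): d = -68 mm → contributes +6 886 255 mm⁴
Total I = 17 710 009 mm⁴.
Radius of gyration: k = √(I/A) = √(17 710 009 / 5 068) = 59.1141 mm.

k_x ≈ 59.11 mm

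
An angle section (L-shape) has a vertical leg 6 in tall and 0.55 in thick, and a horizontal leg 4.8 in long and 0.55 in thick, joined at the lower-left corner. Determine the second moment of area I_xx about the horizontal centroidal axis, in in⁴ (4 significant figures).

I_xx ≈ 20.12 in⁴

Split into non-overlapping primitives; take the origin at the lower-left of the bounding box.
Vertical leg: 0.55 × 6, A = 3.3 in², y = 3 in, Ī = 9.9 in⁴.
Horizontal leg (remainder): 4.25 × 0.55, A = 2.3375 in², y = 0.275 in, Ī = 0.0589245 in⁴.
Centroid: ȳ = ΣA·y / ΣA = 1.87012 in.
Transfer each piece to the horizontal centroidal axis using Ī + A·d² with d = y − 1.87012:
  vertical leg: d = 1.12988 in → contributes +14.1129 in⁴
  horizontal leg (remainder): d = -1.59512 in → contributes +6.00649 in⁴
Total I = 20.1194 in⁴.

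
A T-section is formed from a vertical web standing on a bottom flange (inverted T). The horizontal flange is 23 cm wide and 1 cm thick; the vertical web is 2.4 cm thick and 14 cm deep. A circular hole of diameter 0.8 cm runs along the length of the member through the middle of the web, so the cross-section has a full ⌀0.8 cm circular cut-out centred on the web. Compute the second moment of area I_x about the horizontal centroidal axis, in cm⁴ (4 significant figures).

I_x ≈ 1314 cm⁴

Split into non-overlapping primitives; take the origin at the lower-left of the bounding box.
Flange: 23 × 1, A = 23 cm², y = 0.5 cm, Ī = 1.91667 cm⁴.
Web: 2.4 × 14, A = 33.6 cm², y = 8 cm, Ī = 548.8 cm⁴.
Hole (subtracted): ⌀0.8, A = 0.502655 cm², y = 8 cm, Ī = 0.0201062 cm⁴.
Centroid: ȳ = ΣA·y / ΣA = 4.92499 cm.
Transfer each piece to the horizontal centroidal axis using Ī + A·d² with d = y − 4.92499:
  flange: d = -4.42499 cm → contributes +452.269 cm⁴
  web: d = 3.07501 cm → contributes +866.511 cm⁴
  hole: d = 3.07501 cm → contributes −4.77306 cm⁴
Total I = 1314.01 cm⁴.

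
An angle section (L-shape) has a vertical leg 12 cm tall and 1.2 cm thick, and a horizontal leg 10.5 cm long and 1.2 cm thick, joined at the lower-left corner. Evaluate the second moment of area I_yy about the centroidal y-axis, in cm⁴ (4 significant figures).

Break the section into simple shapes (no overlaps), measuring from the bottom-left corner of the bounding box.
Vertical leg: 1.2 × 12, A = 14.4 cm², x = 0.6 cm, Ī = 1.728 cm⁴.
Horizontal leg (remainder): 9.3 × 1.2, A = 11.16 cm², x = 5.85 cm, Ī = 80.4357 cm⁴.
Centroid: x̄ = ΣA·x / ΣA = 2.89225 cm.
Transfer each piece to the centroidal y-axis using Ī + A·d² with d = x − 2.89225:
  vertical leg: d = -2.29225 cm → contributes +77.3917 cm⁴
  horizontal leg (remainder): d = 2.95775 cm → contributes +178.066 cm⁴
Total I = 255.458 cm⁴.

I_yy ≈ 255.5 cm⁴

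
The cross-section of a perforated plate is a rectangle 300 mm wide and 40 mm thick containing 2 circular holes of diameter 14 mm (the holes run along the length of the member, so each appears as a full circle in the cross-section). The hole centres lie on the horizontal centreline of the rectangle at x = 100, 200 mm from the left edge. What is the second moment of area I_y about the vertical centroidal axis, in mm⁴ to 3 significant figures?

I_y ≈ 8.92 × 10⁷ mm⁴

Split into non-overlapping primitives; take the origin at the lower-left of the bounding box.
Plate: 300 × 40, A = 12 000 mm², x = 150 mm, Ī = 90 000 000 mm⁴.
Hole 1 (subtracted): ⌀14, A = 153.94 mm², x = 100 mm, Ī = 1885.7 mm⁴.
Hole 2 (subtracted): ⌀14, A = 153.94 mm², x = 200 mm, Ī = 1885.7 mm⁴.
By symmetry the centroid is at mid-width, x̄ = 150 mm.
Transfer each piece to the vertical centroidal axis using Ī + A·d² with d = x − 150:
  plate: d = 0 mm → contributes +90 000 000 mm⁴
  hole 1: d = -50 mm → contributes −386 731 mm⁴
  hole 2: d = 50 mm → contributes −386 731 mm⁴
Total I = 89 226 538 mm⁴.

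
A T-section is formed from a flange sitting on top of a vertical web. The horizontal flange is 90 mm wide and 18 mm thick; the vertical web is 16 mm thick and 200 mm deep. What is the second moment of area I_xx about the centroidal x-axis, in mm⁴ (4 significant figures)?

Treat the section as a set of non-overlapping primitives; coordinates are from the bounding-box lower-left.
Flange: 90 × 18, A = 1 620 mm², y = 209 mm, Ī = 43 740 mm⁴.
Web: 16 × 200, A = 3 200 mm², y = 100 mm, Ī = 10 666 667 mm⁴.
Centroid: ȳ = ΣA·y / ΣA = 136.635 mm.
Transfer each piece to the centroidal x-axis using Ī + A·d² with d = y − 136.635:
  flange: d = 72.3651 mm → contributes +8 527 217 mm⁴
  web: d = -36.6349 mm → contributes +14 961 427 mm⁴
Total I = 23 488 644 mm⁴.

I_xx ≈ 2.349 × 10⁷ mm⁴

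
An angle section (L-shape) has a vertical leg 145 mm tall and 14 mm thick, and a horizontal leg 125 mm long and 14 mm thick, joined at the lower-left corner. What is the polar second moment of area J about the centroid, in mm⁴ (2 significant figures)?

J ≈ 1.2 × 10⁷ mm⁴

Split into non-overlapping primitives; take the origin at the lower-left of the bounding box.
Vertical leg: 14 × 145, A = 2 030 mm², y = 72.5 mm, Ī = 3 556 729 mm⁴.
Horizontal leg (remainder): 111 × 14, A = 1 554 mm², y = 7 mm, Ī = 25 382 mm⁴.
Centroid: ȳ = ΣA·y / ΣA = 44.1 mm.
Transfer each piece to the centroidal x-axis using Ī + A·d² with d = y − 44.1:
  vertical leg: d = 28.4 mm → contributes +5 194 091 mm⁴
  horizontal leg (remainder): d = -37.1 mm → contributes +2 164 278 mm⁴
Total I = 7 358 369 mm⁴.
For the y-axis: x̄ = 34.1 mm.
Repeating about the centroidal y-axis gives I_y = 5 066 989 mm⁴.
Polar second moment: J = I_x + I_y = 12 425 358 mm⁴.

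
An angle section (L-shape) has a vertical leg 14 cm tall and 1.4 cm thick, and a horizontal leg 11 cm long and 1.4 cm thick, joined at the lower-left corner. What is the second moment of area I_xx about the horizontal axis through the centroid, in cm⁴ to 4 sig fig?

I_xx ≈ 638.8 cm⁴

Decompose the section into non-overlapping parts with the origin at the bottom-left of its bounding rectangle.
Vertical leg: 1.4 × 14, A = 19.6 cm², y = 7 cm, Ī = 320.133 cm⁴.
Horizontal leg (remainder): 9.6 × 1.4, A = 13.44 cm², y = 0.7 cm, Ī = 2.1952 cm⁴.
Centroid: ȳ = ΣA·y / ΣA = 4.43729 cm.
Transfer each piece to the horizontal axis through the centroid using Ī + A·d² with d = y − 4.43729:
  vertical leg: d = 2.56271 cm → contributes +448.856 cm⁴
  horizontal leg (remainder): d = -3.73729 cm → contributes +189.916 cm⁴
Total I = 638.772 cm⁴.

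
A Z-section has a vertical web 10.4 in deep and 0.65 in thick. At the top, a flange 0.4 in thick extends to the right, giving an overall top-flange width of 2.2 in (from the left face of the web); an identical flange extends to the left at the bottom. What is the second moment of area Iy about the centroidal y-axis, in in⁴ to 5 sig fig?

Decompose the section into non-overlapping parts with the origin at the bottom-left of its bounding rectangle.
Web: 0.65 × 10.4, A = 6.76 in², x = 1.875 in, Ī = 0.2380083 in⁴.
Top flange (beyond web): 1.55 × 0.4, A = 0.62 in², x = 2.975 in, Ī = 0.1241292 in⁴.
Bottom flange (beyond web): 1.55 × 0.4, A = 0.62 in², x = 0.775 in, Ī = 0.1241292 in⁴.
Centroid: x̄ = ΣA·x / ΣA = 1.875 in.
Transfer each piece to the centroidal y-axis using Ī + A·d² with d = x − 1.875:
  web: d = 0 in → contributes +0.2380083 in⁴
  top flange (beyond web): d = 1.1 in → contributes +0.8743292 in⁴
  bottom flange (beyond web): d = -1.1 in → contributes +0.8743292 in⁴
Total I = 1.986667 in⁴.

Iy ≈ 1.9867 in⁴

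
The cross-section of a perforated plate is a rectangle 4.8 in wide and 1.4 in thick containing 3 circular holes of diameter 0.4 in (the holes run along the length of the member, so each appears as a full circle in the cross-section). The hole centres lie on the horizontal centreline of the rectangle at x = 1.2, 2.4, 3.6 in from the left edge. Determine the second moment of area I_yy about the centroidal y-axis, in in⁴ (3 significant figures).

Break the section into simple shapes (no overlaps), measuring from the bottom-left corner of the bounding box.
Plate: 4.8 × 1.4, A = 6.72 in², x = 2.4 in, Ī = 12.902 in⁴.
Hole 1 (subtracted): ⌀0.4, A = 0.12566 in², x = 1.2 in, Ī = 0.0012566 in⁴.
Hole 2 (subtracted): ⌀0.4, A = 0.12566 in², x = 2.4 in, Ī = 0.0012566 in⁴.
Hole 3 (subtracted): ⌀0.4, A = 0.12566 in², x = 3.6 in, Ī = 0.0012566 in⁴.
By symmetry the centroid is at mid-width, x̄ = 2.4 in.
Transfer each piece to the centroidal y-axis using Ī + A·d² with d = x − 2.4:
  plate: d = 0 in → contributes +12.902 in⁴
  hole 1: d = -1.2 in → contributes −0.18221 in⁴
  hole 2: d = 0 in → contributes −0.0012566 in⁴
  hole 3: d = 1.2 in → contributes −0.18221 in⁴
Total I = 12.537 in⁴.

I_yy ≈ 12.5 in⁴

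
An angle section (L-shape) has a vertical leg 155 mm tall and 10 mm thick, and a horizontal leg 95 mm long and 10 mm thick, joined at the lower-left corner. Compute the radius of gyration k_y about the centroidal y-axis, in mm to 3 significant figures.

Decompose the section into non-overlapping parts with the origin at the bottom-left of its bounding rectangle.
Vertical leg: 10 × 155, A = 1 550 mm², x = 5 mm, Ī = 12 917 mm⁴.
Horizontal leg (remainder): 85 × 10, A = 850 mm², x = 52.5 mm, Ī = 511 771 mm⁴.
Centroid: x̄ = ΣA·x / ΣA = 21.823 mm.
Transfer each piece to the centroidal y-axis using Ī + A·d² with d = x − 21.823:
  vertical leg: d = -16.823 mm → contributes +451 583 mm⁴
  horizontal leg (remainder): d = 30.677 mm → contributes +1 311 692 mm⁴
Total I = 1 763 275 mm⁴.
Radius of gyration: k = √(I/A) = √(1 763 275 / 2 400) = 27.105 mm.

k_y ≈ 27.1 mm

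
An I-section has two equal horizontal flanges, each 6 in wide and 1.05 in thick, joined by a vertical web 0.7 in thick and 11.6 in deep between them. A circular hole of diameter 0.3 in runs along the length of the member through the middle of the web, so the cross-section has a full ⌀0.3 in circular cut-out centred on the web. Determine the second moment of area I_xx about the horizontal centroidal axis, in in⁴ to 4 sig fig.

Break the section into simple shapes (no overlaps), measuring from the bottom-left corner of the bounding box.
Bottom flange: 6 × 1.05, A = 6.3 in², y = 0.525 in, Ī = 0.578813 in⁴.
Web: 0.7 × 11.6, A = 8.12 in², y = 6.85 in, Ī = 91.0523 in⁴.
Top flange: 6 × 1.05, A = 6.3 in², y = 13.175 in, Ī = 0.578813 in⁴.
Hole (subtracted): ⌀0.3, A = 0.0706858 in², y = 6.85 in, Ī = 0.000397608 in⁴.
By symmetry the centroid is at mid-height, ȳ = 6.85 in.
Transfer each piece to the horizontal centroidal axis using Ī + A·d² with d = y − 6.85:
  bottom flange: d = -6.325 in → contributes +252.614 in⁴
  web: d = 0 in → contributes +91.0523 in⁴
  top flange: d = 6.325 in → contributes +252.614 in⁴
  hole: d = 0 in → contributes −0.000397608 in⁴
Total I = 596.28 in⁴.

I_xx ≈ 596.3 in⁴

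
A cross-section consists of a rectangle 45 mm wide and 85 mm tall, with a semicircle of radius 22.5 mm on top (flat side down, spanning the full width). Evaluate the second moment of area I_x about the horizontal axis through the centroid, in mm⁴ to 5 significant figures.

Split into non-overlapping primitives; take the origin at the lower-left of the bounding box.
Rectangular body: 45 × 85, A = 3 825 mm², y = 42.5 mm, Ī = 2 302 969 mm⁴.
Semicircular cap: semicircle r = 22.5, A = 795.2156 mm², y = 94.5493 mm, Ī = 28129.51 mm⁴.
Centroid: ȳ = ΣA·y / ΣA = 51.45855 mm.
Transfer each piece to the horizontal axis through the centroid using Ī + A·d² with d = y − 51.45855:
  rectangular body: d = -8.958546 mm → contributes +2 609 946 mm⁴
  semicircular cap: d = 43.09075 mm → contributes +1 504 696 mm⁴
Total I = 4 114 642 mm⁴.

I_x ≈ 4.1146 × 10⁶ mm⁴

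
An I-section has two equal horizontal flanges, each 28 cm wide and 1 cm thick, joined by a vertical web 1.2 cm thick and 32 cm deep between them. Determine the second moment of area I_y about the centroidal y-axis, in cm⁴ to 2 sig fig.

Treat the section as a set of non-overlapping primitives; coordinates are from the bounding-box lower-left.
Bottom flange: 28 × 1, A = 28 cm², x = 14 cm, Ī = 1 829 cm⁴.
Web: 1.2 × 32, A = 38.4 cm², x = 14 cm, Ī = 4.608 cm⁴.
Top flange: 28 × 1, A = 28 cm², x = 14 cm, Ī = 1 829 cm⁴.
By symmetry the centroid is at mid-width, x̄ = 14 cm.
All pieces are centred on the centroidal y-axis, so I = ΣĪ = 3 663 cm⁴.

I_y ≈ 3700 cm⁴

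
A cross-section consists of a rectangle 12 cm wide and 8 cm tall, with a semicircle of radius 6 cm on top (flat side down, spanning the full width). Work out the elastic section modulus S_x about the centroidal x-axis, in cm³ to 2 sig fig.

Break the section into simple shapes (no overlaps), measuring from the bottom-left corner of the bounding box.
Rectangular body: 12 × 8, A = 96 cm², y = 4 cm, Ī = 512 cm⁴.
Semicircular cap: semicircle r = 6, A = 56.55 cm², y = 10.55 cm, Ī = 142.2 cm⁴.
Centroid: ȳ = ΣA·y / ΣA = 6.427 cm.
Transfer each piece to the centroidal x-axis using Ī + A·d² with d = y − 6.427:
  rectangular body: d = -2.427 cm → contributes +1 077 cm⁴
  semicircular cap: d = 4.12 cm → contributes +1 102 cm⁴
Total I = 2 179 cm⁴.
Extreme fibre distance c = 7.573 cm; S = I/c = 287.8 cm³.

S_x ≈ 290 cm³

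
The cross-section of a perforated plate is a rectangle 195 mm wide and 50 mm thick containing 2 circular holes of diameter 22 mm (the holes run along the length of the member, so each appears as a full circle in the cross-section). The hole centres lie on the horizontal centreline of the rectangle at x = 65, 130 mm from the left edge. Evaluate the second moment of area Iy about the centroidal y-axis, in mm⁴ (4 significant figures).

Break the section into simple shapes (no overlaps), measuring from the bottom-left corner of the bounding box.
Plate: 195 × 50, A = 9 750 mm², x = 97.5 mm, Ī = 30 895 313 mm⁴.
Hole 1 (subtracted): ⌀22, A = 380.133 mm², x = 65 mm, Ī = 11 499 mm⁴.
Hole 2 (subtracted): ⌀22, A = 380.133 mm², x = 130 mm, Ī = 11 499 mm⁴.
By symmetry the centroid is at mid-width, x̄ = 97.5 mm.
Transfer each piece to the centroidal y-axis using Ī + A·d² with d = x − 97.5:
  plate: d = 0 mm → contributes +30 895 313 mm⁴
  hole 1: d = -32.5 mm → contributes −413 014 mm⁴
  hole 2: d = 32.5 mm → contributes −413 014 mm⁴
Total I = 30 069 284 mm⁴.

Iy ≈ 3.007 × 10⁷ mm⁴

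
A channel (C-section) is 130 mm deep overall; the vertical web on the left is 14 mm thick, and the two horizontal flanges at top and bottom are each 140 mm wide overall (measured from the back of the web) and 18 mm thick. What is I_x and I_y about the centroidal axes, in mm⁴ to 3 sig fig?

I_x ≈ 1.69 × 10⁷ mm⁴, I_y ≈ 1.24 × 10⁷ mm⁴

Decompose the section into non-overlapping parts with the origin at the bottom-left of its bounding rectangle.
Web: 14 × 130, A = 1 820 mm², y = 65 mm, Ī = 2 563 167 mm⁴.
Top flange (beyond web): 126 × 18, A = 2 268 mm², y = 121 mm, Ī = 61 236 mm⁴.
Bottom flange (beyond web): 126 × 18, A = 2 268 mm², y = 9 mm, Ī = 61 236 mm⁴.
By symmetry the centroid is at mid-height, ȳ = 65 mm.
Transfer each piece to the centroidal x-axis using Ī + A·d² with d = y − 65:
  web: d = 0 mm → contributes +2 563 167 mm⁴
  top flange (beyond web): d = 56 mm → contributes +7 173 684 mm⁴
  bottom flange (beyond web): d = -56 mm → contributes +7 173 684 mm⁴
Total I = 16 910 535 mm⁴.
For the y-axis: x̄ = 56.956 mm.
Repeating about the centroidal y-axis gives I_y = 12 395 242 mm⁴.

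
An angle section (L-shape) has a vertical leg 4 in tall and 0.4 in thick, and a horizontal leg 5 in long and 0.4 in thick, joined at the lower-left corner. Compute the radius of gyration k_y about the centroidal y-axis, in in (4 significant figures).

k_y ≈ 1.582 in

Treat the section as a set of non-overlapping primitives; coordinates are from the bounding-box lower-left.
Vertical leg: 0.4 × 4, A = 1.6 in², x = 0.2 in, Ī = 0.0213333 in⁴.
Horizontal leg (remainder): 4.6 × 0.4, A = 1.84 in², x = 2.7 in, Ī = 3.24453 in⁴.
Centroid: x̄ = ΣA·x / ΣA = 1.53721 in.
Transfer each piece to the centroidal y-axis using Ī + A·d² with d = x − 1.53721:
  vertical leg: d = -1.33721 in → contributes +2.88234 in⁴
  horizontal leg (remainder): d = 1.16279 in → contributes +5.73236 in⁴
Total I = 8.6147 in⁴.
Radius of gyration: k = √(I/A) = √(8.6147 / 3.44) = 1.58249 in.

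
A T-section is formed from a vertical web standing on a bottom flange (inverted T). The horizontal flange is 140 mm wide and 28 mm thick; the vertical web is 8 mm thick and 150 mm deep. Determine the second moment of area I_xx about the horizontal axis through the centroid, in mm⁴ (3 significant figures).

Treat the section as a set of non-overlapping primitives; coordinates are from the bounding-box lower-left.
Flange: 140 × 28, A = 3 920 mm², y = 14 mm, Ī = 256 107 mm⁴.
Web: 8 × 150, A = 1 200 mm², y = 103 mm, Ī = 2 250 000 mm⁴.
Centroid: ȳ = ΣA·y / ΣA = 34.859 mm.
Transfer each piece to the horizontal axis through the centroid using Ī + A·d² with d = y − 34.859:
  flange: d = -20.859 mm → contributes +1 961 752 mm⁴
  web: d = 68.141 mm → contributes +7 821 774 mm⁴
Total I = 9 783 525 mm⁴.

I_xx ≈ 9.78 × 10⁶ mm⁴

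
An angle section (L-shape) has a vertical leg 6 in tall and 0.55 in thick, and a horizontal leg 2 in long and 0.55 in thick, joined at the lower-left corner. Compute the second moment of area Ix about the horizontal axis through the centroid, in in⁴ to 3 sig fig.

Ix ≈ 14.7 in⁴

Split into non-overlapping primitives; take the origin at the lower-left of the bounding box.
Vertical leg: 0.55 × 6, A = 3.3 in², y = 3 in, Ī = 9.9 in⁴.
Horizontal leg (remainder): 1.45 × 0.55, A = 0.7975 in², y = 0.275 in, Ī = 0.020104 in⁴.
Centroid: ȳ = ΣA·y / ΣA = 2.4696 in.
Transfer each piece to the horizontal axis through the centroid using Ī + A·d² with d = y − 2.4696:
  vertical leg: d = 0.53037 in → contributes +10.828 in⁴
  horizontal leg (remainder): d = -2.1946 in → contributes +3.8612 in⁴
Total I = 14.689 in⁴.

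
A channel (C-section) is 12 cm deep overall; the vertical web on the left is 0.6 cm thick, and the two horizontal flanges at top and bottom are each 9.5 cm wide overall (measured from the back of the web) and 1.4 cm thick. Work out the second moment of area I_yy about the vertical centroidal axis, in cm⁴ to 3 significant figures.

I_yy ≈ 291 cm⁴

Decompose the section into non-overlapping parts with the origin at the bottom-left of its bounding rectangle.
Web: 0.6 × 12, A = 7.2 cm², x = 0.3 cm, Ī = 0.216 cm⁴.
Top flange (beyond web): 8.9 × 1.4, A = 12.46 cm², x = 5.05 cm, Ī = 82.246 cm⁴.
Bottom flange (beyond web): 8.9 × 1.4, A = 12.46 cm², x = 5.05 cm, Ī = 82.246 cm⁴.
Centroid: x̄ = ΣA·x / ΣA = 3.9852 cm.
Transfer each piece to the vertical centroidal axis using Ī + A·d² with d = x − 3.9852:
  web: d = -3.6852 cm → contributes +97.999 cm⁴
  top flange (beyond web): d = 1.0648 cm → contributes +96.372 cm⁴
  bottom flange (beyond web): d = 1.0648 cm → contributes +96.372 cm⁴
Total I = 290.74 cm⁴.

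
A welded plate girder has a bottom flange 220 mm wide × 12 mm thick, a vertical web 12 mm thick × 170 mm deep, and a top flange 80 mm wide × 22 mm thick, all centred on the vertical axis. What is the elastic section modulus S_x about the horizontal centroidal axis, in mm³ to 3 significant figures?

S_x ≈ 3.58 × 10⁵ mm³

Decompose the section into non-overlapping parts with the origin at the bottom-left of its bounding rectangle.
Bottom plate: 220 × 12, A = 2 640 mm², y = 6 mm, Ī = 31 680 mm⁴.
Web plate: 12 × 170, A = 2 040 mm², y = 97 mm, Ī = 4 913 000 mm⁴.
Top plate: 80 × 22, A = 1 760 mm², y = 193 mm, Ī = 70 987 mm⁴.
Centroid: ȳ = ΣA·y / ΣA = 85.932 mm.
Transfer each piece to the horizontal centroidal axis using Ī + A·d² with d = y − 85.932:
  bottom plate: d = -79.932 mm → contributes +16 898 833 mm⁴
  web plate: d = 11.068 mm → contributes +5 162 916 mm⁴
  top plate: d = 107.07 mm → contributes +20 246 968 mm⁴
Total I = 42 308 717 mm⁴.
Extreme fibre distance c = 118.07 mm; S = I/c = 358 341 mm³.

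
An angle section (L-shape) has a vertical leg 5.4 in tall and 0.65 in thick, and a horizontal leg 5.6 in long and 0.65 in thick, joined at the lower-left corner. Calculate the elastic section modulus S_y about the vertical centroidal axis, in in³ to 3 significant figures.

Decompose the section into non-overlapping parts with the origin at the bottom-left of its bounding rectangle.
Vertical leg: 0.65 × 5.4, A = 3.51 in², x = 0.325 in, Ī = 0.12358 in⁴.
Horizontal leg (remainder): 4.95 × 0.65, A = 3.2175 in², x = 3.125 in, Ī = 6.5697 in⁴.
Centroid: x̄ = ΣA·x / ΣA = 1.6641 in.
Transfer each piece to the vertical centroidal axis using Ī + A·d² with d = x − 1.6641:
  vertical leg: d = -1.3391 in → contributes +6.418 in⁴
  horizontal leg (remainder): d = 1.4609 in → contributes +13.436 in⁴
Total I = 19.854 in⁴.
Extreme fibre distance c = 3.9359 in; S = I/c = 5.0444 in³.

S_y ≈ 5.04 in³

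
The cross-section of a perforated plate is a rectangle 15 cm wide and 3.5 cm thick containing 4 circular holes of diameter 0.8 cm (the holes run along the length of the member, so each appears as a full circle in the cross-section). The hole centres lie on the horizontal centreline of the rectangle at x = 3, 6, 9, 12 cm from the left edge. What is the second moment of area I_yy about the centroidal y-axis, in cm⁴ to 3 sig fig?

Break the section into simple shapes (no overlaps), measuring from the bottom-left corner of the bounding box.
Plate: 15 × 3.5, A = 52.5 cm², x = 7.5 cm, Ī = 984.38 cm⁴.
Hole 1 (subtracted): ⌀0.8, A = 0.50265 cm², x = 3 cm, Ī = 0.020106 cm⁴.
Hole 2 (subtracted): ⌀0.8, A = 0.50265 cm², x = 6 cm, Ī = 0.020106 cm⁴.
Hole 3 (subtracted): ⌀0.8, A = 0.50265 cm², x = 9 cm, Ī = 0.020106 cm⁴.
Hole 4 (subtracted): ⌀0.8, A = 0.50265 cm², x = 12 cm, Ī = 0.020106 cm⁴.
By symmetry the centroid is at mid-width, x̄ = 7.5 cm.
Transfer each piece to the centroidal y-axis using Ī + A·d² with d = x − 7.5:
  plate: d = 0 cm → contributes +984.38 cm⁴
  hole 1: d = -4.5 cm → contributes −10.199 cm⁴
  hole 2: d = -1.5 cm → contributes −1.1511 cm⁴
  hole 3: d = 1.5 cm → contributes −1.1511 cm⁴
  hole 4: d = 4.5 cm → contributes −10.199 cm⁴
Total I = 961.68 cm⁴.

I_yy ≈ 962 cm⁴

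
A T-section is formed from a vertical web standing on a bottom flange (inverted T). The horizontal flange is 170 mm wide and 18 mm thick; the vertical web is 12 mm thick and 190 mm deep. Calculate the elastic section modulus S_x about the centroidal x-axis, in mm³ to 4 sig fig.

Decompose the section into non-overlapping parts with the origin at the bottom-left of its bounding rectangle.
Flange: 170 × 18, A = 3 060 mm², y = 9 mm, Ī = 82 620 mm⁴.
Web: 12 × 190, A = 2 280 mm², y = 113 mm, Ī = 6 859 000 mm⁴.
Centroid: ȳ = ΣA·y / ΣA = 53.4045 mm.
Transfer each piece to the centroidal x-axis using Ī + A·d² with d = y − 53.4045:
  flange: d = -44.4045 mm → contributes +6 116 203 mm⁴
  web: d = 59.5955 mm → contributes +14 956 703 mm⁴
Total I = 21 072 906 mm⁴.
Extreme fibre distance c = 154.596 mm; S = I/c = 136 310 mm³.

S_x ≈ 1.363 × 10⁵ mm³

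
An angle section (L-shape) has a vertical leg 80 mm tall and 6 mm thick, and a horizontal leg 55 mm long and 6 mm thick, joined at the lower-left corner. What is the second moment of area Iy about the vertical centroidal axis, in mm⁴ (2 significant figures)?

Split into non-overlapping primitives; take the origin at the lower-left of the bounding box.
Vertical leg: 6 × 80, A = 480 mm², x = 3 mm, Ī = 1 440 mm⁴.
Horizontal leg (remainder): 49 × 6, A = 294 mm², x = 30.5 mm, Ī = 58 825 mm⁴.
Centroid: x̄ = ΣA·x / ΣA = 13.45 mm.
Transfer each piece to the vertical centroidal axis using Ī + A·d² with d = x − 13.45:
  vertical leg: d = -10.45 mm → contributes +53 814 mm⁴
  horizontal leg (remainder): d = 17.05 mm → contributes +144 334 mm⁴
Total I = 198 148 mm⁴.

Iy ≈ 2.0 × 10⁵ mm⁴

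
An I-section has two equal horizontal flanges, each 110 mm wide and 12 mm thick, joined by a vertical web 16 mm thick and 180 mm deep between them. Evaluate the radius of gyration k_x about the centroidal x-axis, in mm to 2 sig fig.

k_x ≈ 76 mm

Split into non-overlapping primitives; take the origin at the lower-left of the bounding box.
Bottom flange: 110 × 12, A = 1 320 mm², y = 6 mm, Ī = 15 840 mm⁴.
Web: 16 × 180, A = 2 880 mm², y = 102 mm, Ī = 7 776 000 mm⁴.
Top flange: 110 × 12, A = 1 320 mm², y = 198 mm, Ī = 15 840 mm⁴.
By symmetry the centroid is at mid-height, ȳ = 102 mm.
Transfer each piece to the centroidal x-axis using Ī + A·d² with d = y − 102:
  bottom flange: d = -96 mm → contributes +12 180 960 mm⁴
  web: d = 0 mm → contributes +7 776 000 mm⁴
  top flange: d = 96 mm → contributes +12 180 960 mm⁴
Total I = 32 137 920 mm⁴.
Radius of gyration: k = √(I/A) = √(32 137 920 / 5 520) = 76.3 mm.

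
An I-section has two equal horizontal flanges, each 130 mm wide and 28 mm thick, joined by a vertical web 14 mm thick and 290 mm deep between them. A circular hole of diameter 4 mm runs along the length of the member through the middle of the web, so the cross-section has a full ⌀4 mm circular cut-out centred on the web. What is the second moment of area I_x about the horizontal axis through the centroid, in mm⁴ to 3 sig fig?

I_x ≈ 2.13 × 10⁸ mm⁴

Decompose the section into non-overlapping parts with the origin at the bottom-left of its bounding rectangle.
Bottom flange: 130 × 28, A = 3 640 mm², y = 14 mm, Ī = 237 813 mm⁴.
Web: 14 × 290, A = 4 060 mm², y = 173 mm, Ī = 28 453 833 mm⁴.
Top flange: 130 × 28, A = 3 640 mm², y = 332 mm, Ī = 237 813 mm⁴.
Hole (subtracted): ⌀4, A = 12.566 mm², y = 173 mm, Ī = 12.566 mm⁴.
By symmetry the centroid is at mid-height, ȳ = 173 mm.
Transfer each piece to the horizontal axis through the centroid using Ī + A·d² with d = y − 173:
  bottom flange: d = -159 mm → contributes +92 260 653 mm⁴
  web: d = 0 mm → contributes +28 453 833 mm⁴
  top flange: d = 159 mm → contributes +92 260 653 mm⁴
  hole: d = 0 mm → contributes −12.566 mm⁴
Total I = 212 975 127 mm⁴.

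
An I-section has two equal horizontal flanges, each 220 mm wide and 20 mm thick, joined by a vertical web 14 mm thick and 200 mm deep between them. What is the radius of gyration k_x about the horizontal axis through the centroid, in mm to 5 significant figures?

Split into non-overlapping primitives; take the origin at the lower-left of the bounding box.
Bottom flange: 220 × 20, A = 4 400 mm², y = 10 mm, Ī = 146666.7 mm⁴.
Web: 14 × 200, A = 2 800 mm², y = 120 mm, Ī = 9 333 333 mm⁴.
Top flange: 220 × 20, A = 4 400 mm², y = 230 mm, Ī = 146666.7 mm⁴.
By symmetry the centroid is at mid-height, ȳ = 120 mm.
Transfer each piece to the horizontal axis through the centroid using Ī + A·d² with d = y − 120:
  bottom flange: d = -110 mm → contributes +53 386 667 mm⁴
  web: d = 0 mm → contributes +9 333 333 mm⁴
  top flange: d = 110 mm → contributes +53 386 667 mm⁴
Total I = 116 106 667 mm⁴.
Radius of gyration: k = √(I/A) = √(116 106 667 / 11 600) = 100.046 mm.

k_x ≈ 100.05 mm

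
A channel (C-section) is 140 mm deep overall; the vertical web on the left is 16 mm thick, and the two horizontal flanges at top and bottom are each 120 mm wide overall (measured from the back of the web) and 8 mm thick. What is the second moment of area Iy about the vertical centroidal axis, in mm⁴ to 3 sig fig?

Treat the section as a set of non-overlapping primitives; coordinates are from the bounding-box lower-left.
Web: 16 × 140, A = 2 240 mm², x = 8 mm, Ī = 47 787 mm⁴.
Top flange (beyond web): 104 × 8, A = 832 mm², x = 68 mm, Ī = 749 909 mm⁴.
Bottom flange (beyond web): 104 × 8, A = 832 mm², x = 68 mm, Ī = 749 909 mm⁴.
Centroid: x̄ = ΣA·x / ΣA = 33.574 mm.
Transfer each piece to the vertical centroidal axis using Ī + A·d² with d = x − 33.574:
  web: d = -25.574 mm → contributes +1 512 786 mm⁴
  top flange (beyond web): d = 34.426 mm → contributes +1 735 967 mm⁴
  bottom flange (beyond web): d = 34.426 mm → contributes +1 735 967 mm⁴
Total I = 4 984 720 mm⁴.

Iy ≈ 4.98 × 10⁶ mm⁴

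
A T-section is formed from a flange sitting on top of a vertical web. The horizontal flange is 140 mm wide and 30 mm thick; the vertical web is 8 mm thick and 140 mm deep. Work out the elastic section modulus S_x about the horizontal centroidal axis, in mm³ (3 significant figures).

S_x ≈ 6.22 × 10⁴ mm³

Split into non-overlapping primitives; take the origin at the lower-left of the bounding box.
Flange: 140 × 30, A = 4 200 mm², y = 155 mm, Ī = 315 000 mm⁴.
Web: 8 × 140, A = 1 120 mm², y = 70 mm, Ī = 1 829 333 mm⁴.
Centroid: ȳ = ΣA·y / ΣA = 137.11 mm.
Transfer each piece to the horizontal centroidal axis using Ī + A·d² with d = y − 137.11:
  flange: d = 17.895 mm → contributes +1 659 931 mm⁴
  web: d = -67.105 mm → contributes +6 872 824 mm⁴
Total I = 8 532 754 mm⁴.
Extreme fibre distance c = 137.11 mm; S = I/c = 62 235 mm³.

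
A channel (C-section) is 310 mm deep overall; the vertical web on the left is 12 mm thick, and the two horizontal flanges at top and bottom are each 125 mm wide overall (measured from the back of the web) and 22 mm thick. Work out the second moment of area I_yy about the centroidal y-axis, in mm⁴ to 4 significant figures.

I_yy ≈ 1.365 × 10⁷ mm⁴

Decompose the section into non-overlapping parts with the origin at the bottom-left of its bounding rectangle.
Web: 12 × 310, A = 3 720 mm², x = 6 mm, Ī = 44 640 mm⁴.
Top flange (beyond web): 113 × 22, A = 2 486 mm², x = 68.5 mm, Ī = 2 645 311 mm⁴.
Bottom flange (beyond web): 113 × 22, A = 2 486 mm², x = 68.5 mm, Ī = 2 645 311 mm⁴.
Centroid: x̄ = ΣA·x / ΣA = 41.7513 mm.
Transfer each piece to the centroidal y-axis using Ī + A·d² with d = x − 41.7513:
  web: d = -35.7513 mm → contributes +4 799 369 mm⁴
  top flange (beyond web): d = 26.7487 mm → contributes +4 424 031 mm⁴
  bottom flange (beyond web): d = 26.7487 mm → contributes +4 424 031 mm⁴
Total I = 13 647 432 mm⁴.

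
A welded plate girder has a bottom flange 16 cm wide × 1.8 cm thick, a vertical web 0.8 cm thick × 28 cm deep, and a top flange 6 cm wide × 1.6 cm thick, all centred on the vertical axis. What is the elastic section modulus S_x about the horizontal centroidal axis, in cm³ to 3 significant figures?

Treat the section as a set of non-overlapping primitives; coordinates are from the bounding-box lower-left.
Bottom plate: 16 × 1.8, A = 28.8 cm², y = 0.9 cm, Ī = 7.776 cm⁴.
Web plate: 0.8 × 28, A = 22.4 cm², y = 15.8 cm, Ī = 1463.5 cm⁴.
Top plate: 6 × 1.6, A = 9.6 cm², y = 30.6 cm, Ī = 2.048 cm⁴.
Centroid: ȳ = ΣA·y / ΣA = 11.079 cm.
Transfer each piece to the horizontal centroidal axis using Ī + A·d² with d = y − 11.079:
  bottom plate: d = -10.179 cm → contributes +2991.8 cm⁴
  web plate: d = 4.7211 cm → contributes +1962.7 cm⁴
  top plate: d = 19.521 cm → contributes +3660.3 cm⁴
Total I = 8614.8 cm⁴.
Extreme fibre distance c = 20.321 cm; S = I/c = 423.94 cm³.

S_x ≈ 424 cm³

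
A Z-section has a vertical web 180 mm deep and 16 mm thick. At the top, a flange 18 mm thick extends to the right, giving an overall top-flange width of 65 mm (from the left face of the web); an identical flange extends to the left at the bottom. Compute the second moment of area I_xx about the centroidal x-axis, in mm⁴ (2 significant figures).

I_xx ≈ 1.9 × 10⁷ mm⁴

Split into non-overlapping primitives; take the origin at the lower-left of the bounding box.
Web: 16 × 180, A = 2 880 mm², y = 90 mm, Ī = 7 776 000 mm⁴.
Top flange (beyond web): 49 × 18, A = 882 mm², y = 171 mm, Ī = 23 814 mm⁴.
Bottom flange (beyond web): 49 × 18, A = 882 mm², y = 9 mm, Ī = 23 814 mm⁴.
Centroid: ȳ = ΣA·y / ΣA = 90 mm.
Transfer each piece to the centroidal x-axis using Ī + A·d² with d = y − 90:
  web: d = 0 mm → contributes +7 776 000 mm⁴
  top flange (beyond web): d = 81 mm → contributes +5 810 616 mm⁴
  bottom flange (beyond web): d = -81 mm → contributes +5 810 616 mm⁴
Total I = 19 397 232 mm⁴.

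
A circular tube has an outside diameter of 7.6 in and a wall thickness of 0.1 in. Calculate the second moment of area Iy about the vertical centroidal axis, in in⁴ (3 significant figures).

Iy ≈ 16.6 in⁴

Decompose the section into non-overlapping parts with the origin at the bottom-left of its bounding rectangle.
Outer circle: ⌀7.6, A = 45.365 in², x = 3.8 in, Ī = 163.77 in⁴.
Bore (subtracted): ⌀7.4, A = 43.008 in², x = 3.8 in, Ī = 147.2 in⁴.
By symmetry the centroid is at mid-width, x̄ = 3.8 in.
All pieces are centred on the vertical centroidal axis, so I = ΣĪ (holes subtracted) = 16.57 in⁴.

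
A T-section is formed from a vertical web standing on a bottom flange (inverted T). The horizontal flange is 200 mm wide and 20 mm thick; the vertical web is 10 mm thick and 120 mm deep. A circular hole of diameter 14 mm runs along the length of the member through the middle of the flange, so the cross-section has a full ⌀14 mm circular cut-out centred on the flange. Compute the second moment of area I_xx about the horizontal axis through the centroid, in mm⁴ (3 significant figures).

Split into non-overlapping primitives; take the origin at the lower-left of the bounding box.
Flange: 200 × 20, A = 4 000 mm², y = 10 mm, Ī = 133 333 mm⁴.
Web: 10 × 120, A = 1 200 mm², y = 80 mm, Ī = 1 440 000 mm⁴.
Hole (subtracted): ⌀14, A = 153.94 mm², y = 10 mm, Ī = 1885.7 mm⁴.
Centroid: ȳ = ΣA·y / ΣA = 26.647 mm.
Transfer each piece to the horizontal axis through the centroid using Ī + A·d² with d = y − 26.647:
  flange: d = -16.647 mm → contributes +1 241 776 mm⁴
  web: d = 53.353 mm → contributes +4 855 897 mm⁴
  hole: d = -16.647 mm → contributes −44 544 mm⁴
Total I = 6 053 129 mm⁴.

I_xx ≈ 6.05 × 10⁶ mm⁴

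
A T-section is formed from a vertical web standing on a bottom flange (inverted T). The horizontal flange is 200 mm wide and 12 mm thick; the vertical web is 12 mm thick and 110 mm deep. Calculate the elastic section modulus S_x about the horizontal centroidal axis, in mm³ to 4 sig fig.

Treat the section as a set of non-overlapping primitives; coordinates are from the bounding-box lower-left.
Flange: 200 × 12, A = 2 400 mm², y = 6 mm, Ī = 28 800 mm⁴.
Web: 12 × 110, A = 1 320 mm², y = 67 mm, Ī = 1 331 000 mm⁴.
Centroid: ȳ = ΣA·y / ΣA = 27.6452 mm.
Transfer each piece to the horizontal centroidal axis using Ī + A·d² with d = y − 27.6452:
  flange: d = -21.6452 mm → contributes +1 153 231 mm⁴
  web: d = 39.3548 mm → contributes +3 375 420 mm⁴
Total I = 4 528 652 mm⁴.
Extreme fibre distance c = 94.3548 mm; S = I/c = 47 996 mm³.

S_x ≈ 4.800 × 10⁴ mm³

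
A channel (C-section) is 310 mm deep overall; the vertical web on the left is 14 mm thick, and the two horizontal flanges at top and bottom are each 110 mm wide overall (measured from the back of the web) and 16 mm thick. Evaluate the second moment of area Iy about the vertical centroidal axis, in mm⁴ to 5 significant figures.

Iy ≈ 7.8715 × 10⁶ mm⁴

Break the section into simple shapes (no overlaps), measuring from the bottom-left corner of the bounding box.
Web: 14 × 310, A = 4 340 mm², x = 7 mm, Ī = 70886.67 mm⁴.
Top flange (beyond web): 96 × 16, A = 1 536 mm², x = 62 mm, Ī = 1 179 648 mm⁴.
Bottom flange (beyond web): 96 × 16, A = 1 536 mm², x = 62 mm, Ī = 1 179 648 mm⁴.
Centroid: x̄ = ΣA·x / ΣA = 29.79547 mm.
Transfer each piece to the vertical centroidal axis using Ī + A·d² with d = x − 29.79547:
  web: d = -22.79547 mm → contributes +2 326 095 mm⁴
  top flange (beyond web): d = 32.20453 mm → contributes +2 772 683 mm⁴
  bottom flange (beyond web): d = 32.20453 mm → contributes +2 772 683 mm⁴
Total I = 7 871 461 mm⁴.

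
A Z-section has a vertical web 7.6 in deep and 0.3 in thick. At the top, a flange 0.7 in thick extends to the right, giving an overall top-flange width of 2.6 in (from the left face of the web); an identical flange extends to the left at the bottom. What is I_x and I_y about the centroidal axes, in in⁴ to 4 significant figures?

I_x ≈ 49.43 in⁴, I_y ≈ 6.878 in⁴

Treat the section as a set of non-overlapping primitives; coordinates are from the bounding-box lower-left.
Web: 0.3 × 7.6, A = 2.28 in², y = 3.8 in, Ī = 10.9744 in⁴.
Top flange (beyond web): 2.3 × 0.7, A = 1.61 in², y = 7.25 in, Ī = 0.0657417 in⁴.
Bottom flange (beyond web): 2.3 × 0.7, A = 1.61 in², y = 0.35 in, Ī = 0.0657417 in⁴.
Centroid: ȳ = ΣA·y / ΣA = 3.8 in.
Transfer each piece to the centroidal x-axis using Ī + A·d² with d = y − 3.8:
  web: d = 0 in → contributes +10.9744 in⁴
  top flange (beyond web): d = 3.45 in → contributes +19.2288 in⁴
  bottom flange (beyond web): d = -3.45 in → contributes +19.2288 in⁴
Total I = 49.4319 in⁴.
For the y-axis: x̄ = 2.45 in.
Repeating about the centroidal y-axis gives I_y = 6.87838 in⁴.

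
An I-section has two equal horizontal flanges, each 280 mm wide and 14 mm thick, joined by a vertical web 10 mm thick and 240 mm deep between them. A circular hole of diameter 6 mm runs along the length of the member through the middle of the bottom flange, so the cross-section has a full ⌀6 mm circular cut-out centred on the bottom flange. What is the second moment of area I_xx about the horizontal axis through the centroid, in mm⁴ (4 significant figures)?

Treat the section as a set of non-overlapping primitives; coordinates are from the bounding-box lower-left.
Bottom flange: 280 × 14, A = 3 920 mm², y = 7 mm, Ī = 64026.7 mm⁴.
Web: 10 × 240, A = 2 400 mm², y = 134 mm, Ī = 11 520 000 mm⁴.
Top flange: 280 × 14, A = 3 920 mm², y = 261 mm, Ī = 64026.7 mm⁴.
Hole (subtracted): ⌀6, A = 28.2743 mm², y = 7 mm, Ī = 63.6173 mm⁴.
Centroid: ȳ = ΣA·y / ΣA = 134.352 mm.
Transfer each piece to the horizontal axis through the centroid using Ī + A·d² with d = y − 134.352:
  bottom flange: d = -127.352 mm → contributes +63 640 311 mm⁴
  web: d = -0.351639 mm → contributes +11 520 297 mm⁴
  top flange: d = 126.648 mm → contributes +62 940 072 mm⁴
  hole: d = -127.352 mm → contributes −458 629 mm⁴
Total I = 137 642 050 mm⁴.

I_xx ≈ 1.376 × 10⁸ mm⁴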